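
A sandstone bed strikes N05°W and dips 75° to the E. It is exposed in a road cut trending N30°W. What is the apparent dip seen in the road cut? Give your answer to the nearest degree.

58°

The strike is N05°W and the section trends N30°W; the acute angle between them is β = 25°.
tan α = tan 75° × sin 25° = 3.7321 × 0.4226 = 1.5772
α = arctan(1.5772) = 57.62°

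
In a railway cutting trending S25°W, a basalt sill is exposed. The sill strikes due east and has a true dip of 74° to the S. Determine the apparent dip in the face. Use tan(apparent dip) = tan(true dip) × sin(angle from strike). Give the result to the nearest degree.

72°

Angle between strike (due east) and section (S25°W): β = 65°.
tan α = tan 74° × sin 65° = 3.4874 × 0.9063 = 3.1607
apparent dip = arctan 3.1607 = 72.44°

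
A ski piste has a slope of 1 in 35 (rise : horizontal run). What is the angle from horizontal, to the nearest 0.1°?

tan θ = 1/35 = 0.0286
θ = arctan(0.0286) = 1.64°

1.6°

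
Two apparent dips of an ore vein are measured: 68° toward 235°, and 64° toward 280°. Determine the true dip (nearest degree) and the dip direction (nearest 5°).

The two traces are lines in the plane: v₁ = (sin 235°·cos 68°, cos 235°·cos 68°, −sin 68°), v₂ = (sin 280°·cos 64°, cos 280°·cos 64°, −sin 64°).
n = v₁ × v₂ = (-0.264, -0.124, 0.116) (taken with n_z > 0).
tan δ = √(n_x²+n_y²)/n_z = 0.292/0.116, so δ = 68.3°.
The horizontal component of n points toward azimuth atan2(n_x, n_y) = 245°, the dip direction.

true dip 68°, dip direction 245°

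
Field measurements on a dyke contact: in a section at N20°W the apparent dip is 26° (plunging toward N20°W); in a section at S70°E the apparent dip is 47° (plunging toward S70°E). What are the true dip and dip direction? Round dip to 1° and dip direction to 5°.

Represent each trace as a vector plunging at its apparent dip toward its trend (east-north-up frame): v₁ = (-0.307, 0.845, -0.438), v₂ = (0.641, -0.233, -0.731).
Cross product v₁ × v₂ gives the pole to the plane: n ∝ (0.720, 0.506, 0.470).
tan δ = √(n_x²+n_y²)/n_z = 0.880/0.470, so δ = 61.9°.
Dip direction = azimuth of (n_x, n_y) = atan2(0.720, 0.506) = 55°.

true dip 62°, dip direction 055°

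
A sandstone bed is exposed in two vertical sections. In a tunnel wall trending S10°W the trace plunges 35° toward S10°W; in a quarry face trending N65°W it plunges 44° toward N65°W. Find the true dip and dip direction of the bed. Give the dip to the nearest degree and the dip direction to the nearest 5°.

The two traces are lines in the plane: v₁ = (sin 190°·cos 35°, cos 190°·cos 35°, −sin 35°), v₂ = (sin 295°·cos 44°, cos 295°·cos 44°, −sin 44°).
n = v₁ × v₂ = (-0.735, -0.275, 0.569) (taken with n_z > 0).
True dip = arccos(n_z / |n|) = arccos(0.5872) = 54.0°.
The horizontal component of n points toward azimuth atan2(n_x, n_y) = 249°, the dip direction.

true dip 54°, dip direction 250°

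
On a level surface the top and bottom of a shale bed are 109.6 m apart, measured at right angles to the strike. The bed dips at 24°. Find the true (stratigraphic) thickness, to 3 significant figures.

True thickness t = w · sin(dip) = 109.6 × sin 24°
t = 109.6 × 0.4067 = 44.578 m

44.6 m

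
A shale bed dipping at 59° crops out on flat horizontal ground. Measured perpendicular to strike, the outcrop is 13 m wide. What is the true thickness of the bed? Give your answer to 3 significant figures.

True thickness t = w · sin(dip) = 13 × sin 59°
t = 13 × 0.8572 = 11.143 m

11.1 m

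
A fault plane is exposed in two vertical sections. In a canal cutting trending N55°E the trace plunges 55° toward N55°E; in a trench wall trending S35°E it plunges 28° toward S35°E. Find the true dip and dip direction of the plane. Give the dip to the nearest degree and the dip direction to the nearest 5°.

true dip 57°, dip direction 075°

Represent each trace as a vector plunging at its apparent dip toward its trend (east-north-up frame): v₁ = (0.470, 0.329, -0.819), v₂ = (0.506, -0.723, -0.469).
The plane normal is n = v₁ × v₂ ∝ (0.747, 0.194, 0.506).
True dip = arccos(n_z / |n|) = arccos(0.5486) = 56.7°.
Dip direction = azimuth of (n_x, n_y) = atan2(0.747, 0.194) = 75°.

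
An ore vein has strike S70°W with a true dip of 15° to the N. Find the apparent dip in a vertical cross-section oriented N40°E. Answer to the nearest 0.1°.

The section lies 30° from the strike.
tan α = tan 15° × sin 30° = 0.2679 × 0.5000 = 0.1340
α = arctan(0.1340) = 7.63°

7.6°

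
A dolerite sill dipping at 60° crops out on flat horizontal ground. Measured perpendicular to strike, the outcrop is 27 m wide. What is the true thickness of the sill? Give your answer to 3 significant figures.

23.4 m

True thickness t = w · sin(dip) = 27 × sin 60°
t = 27 × 0.8660 = 23.383 m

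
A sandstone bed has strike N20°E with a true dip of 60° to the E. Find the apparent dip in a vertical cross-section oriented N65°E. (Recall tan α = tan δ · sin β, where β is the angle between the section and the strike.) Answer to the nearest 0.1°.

The strike is N20°E and the section trends N65°E; the acute angle between them is β = 45°.
tan(apparent dip) = tan 60° · sin 45° = 1.2247
α = arctan(1.2247) = 50.77°

50.8°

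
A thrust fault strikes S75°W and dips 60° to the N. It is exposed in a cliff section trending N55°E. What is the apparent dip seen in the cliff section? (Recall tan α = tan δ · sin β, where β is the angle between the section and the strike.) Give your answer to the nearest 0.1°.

30.6°

The strike is S75°W and the section trends N55°E; the acute angle between them is β = 20°.
tan(apparent dip) = tan 60° · sin 20° = 0.5924
α = arctan(0.5924) = 30.64°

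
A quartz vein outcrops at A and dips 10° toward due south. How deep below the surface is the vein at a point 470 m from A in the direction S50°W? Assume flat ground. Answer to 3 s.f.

The hole lies 50° from the dip direction, so the down-dip offset is 470 × cos 50° = 302.11 m.
Depth = down-dip offset × tan(dip) = 302.11 × tan 10° = 302.11 × 0.1763
Depth = 53.27 m

53.3 m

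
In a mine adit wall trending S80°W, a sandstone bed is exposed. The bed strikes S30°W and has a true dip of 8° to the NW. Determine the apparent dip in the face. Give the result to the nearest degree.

Angle between strike (S30°W) and section (S80°W): β = 50°.
tan α = tan 8° × sin 50° = 0.1405 × 0.7660 = 0.1077
α = arctan(0.1077) = 6.14°

6°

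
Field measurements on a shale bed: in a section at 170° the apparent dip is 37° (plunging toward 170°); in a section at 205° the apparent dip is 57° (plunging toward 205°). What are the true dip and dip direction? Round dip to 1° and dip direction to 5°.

true dip 61°, dip direction 235°

Each apparent-dip line lies in the plane. As unit vectors (x east, y north, z up), v₁ plunges 37°→170° and v₂ plunges 57°→205°.
The plane normal is n = v₁ × v₂ ∝ (-0.363, -0.255, 0.249).
Dip δ = arctan(|n_h|/n_z) = arctan(0.443/0.249) = 60.6°.
Dip direction = atan2(-0.363, -0.255) = 235° (azimuth of n's horizontal projection).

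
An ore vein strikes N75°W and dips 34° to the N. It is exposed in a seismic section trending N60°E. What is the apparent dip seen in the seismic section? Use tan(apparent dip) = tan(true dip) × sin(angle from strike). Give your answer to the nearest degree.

The section lies 45° from the strike.
tan α = tan 34° × sin 45° = 0.6745 × 0.7071 = 0.4769
α = arctan(0.4769) = 25.50°

25°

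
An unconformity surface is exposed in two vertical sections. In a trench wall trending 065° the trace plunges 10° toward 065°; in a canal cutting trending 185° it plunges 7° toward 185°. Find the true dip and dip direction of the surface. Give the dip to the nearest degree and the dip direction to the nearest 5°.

Represent each trace as a vector plunging at its apparent dip toward its trend (east-north-up frame): v₁ = (0.893, 0.416, -0.174), v₂ = (-0.087, -0.989, -0.122).
Cross product v₁ × v₂ gives the pole to the plane: n ∝ (0.222, -0.124, 0.847).
Dip δ = arctan(|n_h|/n_z) = arctan(0.255/0.847) = 16.7°.
The horizontal component of n points toward azimuth atan2(n_x, n_y) = 119°, the dip direction.

true dip 17°, dip direction 120°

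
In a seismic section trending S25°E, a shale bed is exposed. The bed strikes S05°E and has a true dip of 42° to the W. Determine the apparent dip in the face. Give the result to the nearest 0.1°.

The strike is S05°E and the section trends S25°E; the acute angle between them is β = 20°.
tan α = tan 42° × sin 20° = 0.9004 × 0.3420 = 0.3080
apparent dip = arctan 0.3080 = 17.12°

17.1°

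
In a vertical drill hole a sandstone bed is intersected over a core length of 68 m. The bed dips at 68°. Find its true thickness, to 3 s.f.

25.5 m

True thickness t = h · cos(dip) = 68 × cos 68°
t = 68 × 0.3746 = 25.473 m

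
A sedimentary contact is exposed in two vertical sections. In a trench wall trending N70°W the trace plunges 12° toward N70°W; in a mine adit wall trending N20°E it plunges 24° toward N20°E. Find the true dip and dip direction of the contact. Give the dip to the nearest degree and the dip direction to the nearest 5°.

true dip 26°, dip direction 355°

The two traces are lines in the plane: v₁ = (sin 290°·cos 12°, cos 290°·cos 12°, −sin 12°), v₂ = (sin 20°·cos 24°, cos 20°·cos 24°, −sin 24°).
Cross product v₁ × v₂ gives the pole to the plane: n ∝ (-0.042, 0.439, 0.894).
tan δ = √(n_x²+n_y²)/n_z = 0.441/0.894, so δ = 26.3°.
The horizontal component of n points toward azimuth atan2(n_x, n_y) = 354°, the dip direction.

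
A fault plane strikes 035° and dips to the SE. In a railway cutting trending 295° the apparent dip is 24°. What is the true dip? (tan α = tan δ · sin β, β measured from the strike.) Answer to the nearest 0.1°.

24.3°

β = acute angle between strike 035° and section 295° = 80°.
tan δ = tan α / sin β = tan 24° / sin 80° = 0.4452 / 0.9848 = 0.4521
true dip = arctan 0.4521 = 24.33°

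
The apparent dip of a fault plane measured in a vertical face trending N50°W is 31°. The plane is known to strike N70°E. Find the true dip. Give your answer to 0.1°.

34.8°

The section is 60° from the strike.
tan δ = tan α / sin β = tan 31° / sin 60° = 0.6009 / 0.8660 = 0.6938
true dip = arctan 0.6938 = 34.75°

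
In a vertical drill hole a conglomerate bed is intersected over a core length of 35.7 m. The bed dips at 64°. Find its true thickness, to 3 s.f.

15.6 m

True thickness t = h · cos(dip) = 35.7 × cos 64°
t = 35.7 × 0.4384 = 15.650 m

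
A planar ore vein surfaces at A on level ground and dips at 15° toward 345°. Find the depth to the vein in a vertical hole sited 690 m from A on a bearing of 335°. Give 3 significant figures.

182 m

The hole lies 10° from the dip direction, so the down-dip offset is 690 × cos 10° = 679.52 m.
Depth = down-dip offset × tan(dip) = 679.52 × tan 15° = 679.52 × 0.2679
Depth = 182.08 m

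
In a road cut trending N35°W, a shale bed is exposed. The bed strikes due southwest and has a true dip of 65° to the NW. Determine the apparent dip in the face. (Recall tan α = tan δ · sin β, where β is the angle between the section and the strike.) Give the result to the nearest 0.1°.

The strike is due southwest and the section trends N35°W; the acute angle between them is β = 80°.
tan(apparent dip) = tan 65° · sin 80° = 2.1119
α = arctan(2.1119) = 64.66°

64.7°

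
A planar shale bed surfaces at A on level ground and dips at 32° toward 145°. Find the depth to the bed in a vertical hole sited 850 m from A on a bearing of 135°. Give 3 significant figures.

523 m

The hole lies 10° from the dip direction, so the down-dip offset is 850 × cos 10° = 837.09 m.
Depth = down-dip offset × tan(dip) = 837.09 × tan 32° = 837.09 × 0.6249
Depth = 523.07 m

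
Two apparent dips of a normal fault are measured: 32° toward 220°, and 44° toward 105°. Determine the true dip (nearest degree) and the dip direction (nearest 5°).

true dip 56°, dip direction 155°

Each apparent-dip line lies in the plane. As unit vectors (x east, y north, z up), v₁ plunges 32°→220° and v₂ plunges 44°→105°.
The plane normal is n = v₁ × v₂ ∝ (0.353, -0.747, 0.553).
Dip δ = arctan(|n_h|/n_z) = arctan(0.826/0.553) = 56.2°.
The horizontal component of n points toward azimuth atan2(n_x, n_y) = 155°, the dip direction.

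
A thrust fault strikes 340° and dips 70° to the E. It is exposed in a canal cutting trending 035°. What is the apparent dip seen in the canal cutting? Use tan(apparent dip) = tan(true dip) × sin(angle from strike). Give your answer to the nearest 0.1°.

66.0°

The section lies 55° from the strike.
tan α = tan 70° × sin 55° = 2.7475 × 0.8192 = 2.2506
apparent dip = arctan 2.2506 = 66.04°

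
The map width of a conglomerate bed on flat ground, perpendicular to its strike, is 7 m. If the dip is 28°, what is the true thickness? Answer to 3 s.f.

True thickness t = w · sin(dip) = 7 × sin 28°
t = 7 × 0.4695 = 3.286 m

3.29 m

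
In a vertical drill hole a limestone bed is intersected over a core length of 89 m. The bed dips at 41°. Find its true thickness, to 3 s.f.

True thickness t = h · cos(dip) = 89 × cos 41°
t = 89 × 0.7547 = 67.169 m

67.2 m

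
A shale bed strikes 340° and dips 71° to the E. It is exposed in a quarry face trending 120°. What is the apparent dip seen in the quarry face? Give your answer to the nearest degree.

62°

The section lies 40° from the strike.
tan α = tan 71° × sin 40° = 2.9042 × 0.6428 = 1.8668
apparent dip = arctan 1.8668 = 61.82°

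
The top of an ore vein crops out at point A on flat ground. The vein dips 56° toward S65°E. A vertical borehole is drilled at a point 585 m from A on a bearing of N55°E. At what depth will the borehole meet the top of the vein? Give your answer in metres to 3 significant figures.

434 m

The hole lies 60° from the dip direction, so the down-dip offset is 585 × cos 60° = 292.50 m.
Depth = down-dip offset × tan(dip) = 292.50 × tan 56° = 292.50 × 1.4826
Depth = 433.65 m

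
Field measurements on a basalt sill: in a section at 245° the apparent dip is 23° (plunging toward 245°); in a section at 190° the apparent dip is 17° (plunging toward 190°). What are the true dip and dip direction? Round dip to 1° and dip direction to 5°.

true dip 23°, dip direction 235°

Represent each trace as a vector plunging at its apparent dip toward its trend (east-north-up frame): v₁ = (-0.834, -0.389, -0.391), v₂ = (-0.166, -0.942, -0.292).
The plane normal is n = v₁ × v₂ ∝ (-0.254, -0.179, 0.721).
True dip = arccos(n_z / |n|) = arccos(0.9183) = 23.3°.
The horizontal component of n points toward azimuth atan2(n_x, n_y) = 235°, the dip direction.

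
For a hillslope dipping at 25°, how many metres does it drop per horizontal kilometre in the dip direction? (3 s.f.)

466 m

drop per km = 1000 × tan 25° = 1000 × 0.4663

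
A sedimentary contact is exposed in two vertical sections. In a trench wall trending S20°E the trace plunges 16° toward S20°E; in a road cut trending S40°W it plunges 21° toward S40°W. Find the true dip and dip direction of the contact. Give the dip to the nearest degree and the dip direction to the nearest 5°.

Each apparent-dip line lies in the plane. As unit vectors (x east, y north, z up), v₁ plunges 16°→S20°E and v₂ plunges 21°→S40°W.
n = v₁ × v₂ = (-0.127, -0.283, 0.777) (taken with n_z > 0).
tan δ = √(n_x²+n_y²)/n_z = 0.310/0.777, so δ = 21.8°.
The horizontal component of n points toward azimuth atan2(n_x, n_y) = 204°, the dip direction.

true dip 22°, dip direction 205°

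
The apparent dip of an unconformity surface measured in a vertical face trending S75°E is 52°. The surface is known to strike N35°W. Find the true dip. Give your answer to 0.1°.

The section is 40° from the strike.
tan δ = tan α / sin β = tan 52° / sin 40° = 1.2799 / 0.6428 = 1.9912
true dip = arctan 1.9912 = 63.33°

63.3°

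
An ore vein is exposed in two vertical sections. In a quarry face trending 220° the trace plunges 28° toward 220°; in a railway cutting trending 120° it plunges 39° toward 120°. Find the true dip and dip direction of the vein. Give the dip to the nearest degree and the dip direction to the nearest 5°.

Each apparent-dip line lies in the plane. As unit vectors (x east, y north, z up), v₁ plunges 28°→220° and v₂ plunges 39°→120°.
The plane normal is n = v₁ × v₂ ∝ (0.243, -0.673, 0.676).
True dip = arccos(n_z / |n|) = arccos(0.6865) = 46.6°.
Dip direction = azimuth of (n_x, n_y) = atan2(0.243, -0.673) = 160°.

true dip 47°, dip direction 160°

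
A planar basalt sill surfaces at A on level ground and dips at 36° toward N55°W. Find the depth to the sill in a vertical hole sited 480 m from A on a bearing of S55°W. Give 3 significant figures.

The hole lies 70° from the dip direction, so the down-dip offset is 480 × cos 70° = 164.17 m.
Depth = down-dip offset × tan(dip) = 164.17 × tan 36° = 164.17 × 0.7265
Depth = 119.28 m

119 m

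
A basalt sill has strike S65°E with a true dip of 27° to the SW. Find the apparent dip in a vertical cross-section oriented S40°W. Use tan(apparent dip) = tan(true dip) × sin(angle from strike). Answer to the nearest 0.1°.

26.2°

Angle between strike (S65°E) and section (S40°W): β = 75°.
tan(apparent dip) = tan 27° · sin 75° = 0.4922
α = arctan(0.4922) = 26.20°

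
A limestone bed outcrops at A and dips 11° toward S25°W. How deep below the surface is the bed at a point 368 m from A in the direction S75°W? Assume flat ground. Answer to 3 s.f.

The hole lies 50° from the dip direction, so the down-dip offset is 368 × cos 50° = 236.55 m.
Depth = down-dip offset × tan(dip) = 236.55 × tan 11° = 236.55 × 0.1944
Depth = 45.98 m

46.0 m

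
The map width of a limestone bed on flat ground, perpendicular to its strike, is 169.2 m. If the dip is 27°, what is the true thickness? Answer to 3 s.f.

True thickness t = w · sin(dip) = 169.2 × sin 27°
t = 169.2 × 0.4540 = 76.815 m

76.8 m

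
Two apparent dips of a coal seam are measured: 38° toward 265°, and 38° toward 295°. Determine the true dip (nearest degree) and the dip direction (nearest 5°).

true dip 39°, dip direction 280°

Represent each trace as a vector plunging at its apparent dip toward its trend (east-north-up frame): v₁ = (-0.785, -0.069, -0.616), v₂ = (-0.714, 0.333, -0.616).
The plane normal is n = v₁ × v₂ ∝ (-0.247, 0.044, 0.310).
Dip δ = arctan(|n_h|/n_z) = arctan(0.251/0.310) = 39.0°.
Dip direction = azimuth of (n_x, n_y) = atan2(-0.247, 0.044) = 280°.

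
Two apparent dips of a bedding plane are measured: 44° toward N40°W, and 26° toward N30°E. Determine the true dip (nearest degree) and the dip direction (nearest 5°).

true dip 44°, dip direction 330°

The two traces are lines in the plane: v₁ = (sin 320°·cos 44°, cos 320°·cos 44°, −sin 44°), v₂ = (sin 30°·cos 26°, cos 30°·cos 26°, −sin 26°).
The plane normal is n = v₁ × v₂ ∝ (-0.299, 0.515, 0.608).
True dip = arccos(n_z / |n|) = arccos(0.7142) = 44.4°.
Dip direction = azimuth of (n_x, n_y) = atan2(-0.299, 0.515) = 330°.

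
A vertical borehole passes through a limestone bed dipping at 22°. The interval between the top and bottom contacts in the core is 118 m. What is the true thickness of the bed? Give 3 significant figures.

True thickness t = h · cos(dip) = 118 × cos 22°
t = 118 × 0.9272 = 109.408 m

109 m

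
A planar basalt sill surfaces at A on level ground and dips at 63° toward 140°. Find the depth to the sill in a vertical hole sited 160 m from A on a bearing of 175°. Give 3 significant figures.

The hole lies 35° from the dip direction, so the down-dip offset is 160 × cos 35° = 131.06 m.
Depth = down-dip offset × tan(dip) = 131.06 × tan 63° = 131.06 × 1.9626
Depth = 257.23 m

257 m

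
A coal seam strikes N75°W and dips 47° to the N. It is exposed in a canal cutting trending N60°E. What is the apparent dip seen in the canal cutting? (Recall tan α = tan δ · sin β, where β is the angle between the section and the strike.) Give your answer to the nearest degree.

Angle between strike (N75°W) and section (N60°E): β = 45°.
tan α = tan 47° × sin 45° = 1.0724 × 0.7071 = 0.7583
α = arctan(0.7583) = 37.17°

37°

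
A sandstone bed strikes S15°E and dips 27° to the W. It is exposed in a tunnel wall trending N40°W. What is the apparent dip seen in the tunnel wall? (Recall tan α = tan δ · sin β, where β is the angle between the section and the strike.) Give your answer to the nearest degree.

Angle between strike (S15°E) and section (N40°W): β = 25°.
tan α = tan 27° × sin 25° = 0.5095 × 0.4226 = 0.2153
apparent dip = arctan 0.2153 = 12.15°

12°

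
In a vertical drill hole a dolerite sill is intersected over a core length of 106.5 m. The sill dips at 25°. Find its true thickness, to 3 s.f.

True thickness t = h · cos(dip) = 106.5 × cos 25°
t = 106.5 × 0.9063 = 96.522 m

96.5 m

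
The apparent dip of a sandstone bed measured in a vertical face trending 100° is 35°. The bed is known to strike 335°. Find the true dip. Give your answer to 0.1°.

The section is 55° from the strike.
tan(true dip) = tan 35° / sin 55° = 0.8548
δ = arctan(0.8548) = 40.52°

40.5°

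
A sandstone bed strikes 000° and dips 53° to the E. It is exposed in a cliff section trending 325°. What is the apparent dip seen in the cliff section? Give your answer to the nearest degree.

The section lies 35° from the strike.
tan(apparent dip) = tan 53° · sin 35° = 0.7612
apparent dip = arctan 0.7612 = 37.28°

37°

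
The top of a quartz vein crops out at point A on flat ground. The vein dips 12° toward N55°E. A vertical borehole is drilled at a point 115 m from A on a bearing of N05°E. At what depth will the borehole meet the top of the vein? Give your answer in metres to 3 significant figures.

The hole lies 50° from the dip direction, so the down-dip offset is 115 × cos 50° = 73.92 m.
Depth = down-dip offset × tan(dip) = 73.92 × tan 12° = 73.92 × 0.2126
Depth = 15.71 m

15.7 m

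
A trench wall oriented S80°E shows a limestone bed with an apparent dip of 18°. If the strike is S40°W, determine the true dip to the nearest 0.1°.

20.6°

The section is 60° from the strike.
tan δ = tan α / sin β = tan 18° / sin 60° = 0.3249 / 0.8660 = 0.3752
true dip = arctan 0.3752 = 20.57°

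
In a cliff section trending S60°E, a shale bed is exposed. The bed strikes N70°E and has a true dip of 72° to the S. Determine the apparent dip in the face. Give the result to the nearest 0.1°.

67.0°

The strike is N70°E and the section trends S60°E; the acute angle between them is β = 50°.
tan α = tan 72° × sin 50° = 3.0777 × 0.7660 = 2.3576
apparent dip = arctan 2.3576 = 67.02°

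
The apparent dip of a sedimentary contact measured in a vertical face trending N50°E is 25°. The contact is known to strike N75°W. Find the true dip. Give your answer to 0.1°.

β = acute angle between strike N75°W and section N50°E = 55°.
tan(true dip) = tan 25° / sin 55° = 0.5693
δ = arctan(0.5693) = 29.65°

29.7°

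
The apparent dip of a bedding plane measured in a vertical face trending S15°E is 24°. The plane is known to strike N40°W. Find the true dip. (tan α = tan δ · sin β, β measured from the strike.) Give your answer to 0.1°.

β = acute angle between strike N40°W and section S15°E = 25°.
tan(true dip) = tan 24° / sin 25° = 1.0535
true dip = arctan 1.0535 = 46.49°

46.5°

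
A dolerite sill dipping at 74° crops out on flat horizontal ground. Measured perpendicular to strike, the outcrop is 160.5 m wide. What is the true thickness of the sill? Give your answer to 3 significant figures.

154 m

True thickness t = w · sin(dip) = 160.5 × sin 74°
t = 160.5 × 0.9613 = 154.283 m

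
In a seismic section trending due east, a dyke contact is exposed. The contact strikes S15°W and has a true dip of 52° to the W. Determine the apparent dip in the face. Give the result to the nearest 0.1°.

Angle between strike (S15°W) and section (due east): β = 75°.
tan α = tan 52° × sin 75° = 1.2799 × 0.9659 = 1.2363
α = arctan(1.2363) = 51.03°

51.0°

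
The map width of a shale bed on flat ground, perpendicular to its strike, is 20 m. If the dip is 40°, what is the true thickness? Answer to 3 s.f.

True thickness t = w · sin(dip) = 20 × sin 40°
t = 20 × 0.6428 = 12.856 m

12.9 m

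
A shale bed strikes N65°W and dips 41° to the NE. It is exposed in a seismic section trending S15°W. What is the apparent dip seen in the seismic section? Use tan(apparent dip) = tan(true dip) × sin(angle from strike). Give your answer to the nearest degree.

The section lies 80° from the strike.
tan α = tan 41° × sin 80° = 0.8693 × 0.9848 = 0.8561
α = arctan(0.8561) = 40.57°

41°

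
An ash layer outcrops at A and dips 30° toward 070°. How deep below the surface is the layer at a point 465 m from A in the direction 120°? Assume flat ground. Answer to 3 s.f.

The hole lies 50° from the dip direction, so the down-dip offset is 465 × cos 50° = 298.90 m.
Depth = down-dip offset × tan(dip) = 298.90 × tan 30° = 298.90 × 0.5774
Depth = 172.57 m

173 m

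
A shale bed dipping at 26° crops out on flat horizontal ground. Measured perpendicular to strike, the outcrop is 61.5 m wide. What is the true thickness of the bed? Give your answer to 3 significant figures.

27.0 m

True thickness t = w · sin(dip) = 61.5 × sin 26°
t = 61.5 × 0.4384 = 26.960 m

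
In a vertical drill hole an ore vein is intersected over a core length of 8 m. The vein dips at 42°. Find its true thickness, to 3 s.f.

True thickness t = h · cos(dip) = 8 × cos 42°
t = 8 × 0.7431 = 5.945 m

5.95 m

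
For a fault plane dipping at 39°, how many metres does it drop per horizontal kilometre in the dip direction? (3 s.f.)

810 m

drop per km = 1000 × tan 39° = 1000 × 0.8098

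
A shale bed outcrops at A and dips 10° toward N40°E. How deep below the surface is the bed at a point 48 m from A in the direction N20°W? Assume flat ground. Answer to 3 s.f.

4.23 m

The hole lies 60° from the dip direction, so the down-dip offset is 48 × cos 60° = 24.00 m.
Depth = down-dip offset × tan(dip) = 24.00 × tan 10° = 24.00 × 0.1763
Depth = 4.23 m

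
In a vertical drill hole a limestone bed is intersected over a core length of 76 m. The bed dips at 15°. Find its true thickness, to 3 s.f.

73.4 m

True thickness t = h · cos(dip) = 76 × cos 15°
t = 76 × 0.9659 = 73.410 m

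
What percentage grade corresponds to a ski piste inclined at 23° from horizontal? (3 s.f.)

grade % = 100 × tan 23° = 100 × 0.4245

42.4%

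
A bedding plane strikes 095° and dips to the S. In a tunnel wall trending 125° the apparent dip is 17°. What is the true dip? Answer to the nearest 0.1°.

β = acute angle between strike 095° and section 125° = 30°.
tan δ = tan α / sin β = tan 17° / sin 30° = 0.3057 / 0.5000 = 0.6115
true dip = arctan 0.6115 = 31.44°

31.4°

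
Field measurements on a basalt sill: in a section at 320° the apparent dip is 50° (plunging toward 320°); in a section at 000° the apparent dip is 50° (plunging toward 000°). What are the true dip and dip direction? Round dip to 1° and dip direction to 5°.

The two traces are lines in the plane: v₁ = (sin 320°·cos 50°, cos 320°·cos 50°, −sin 50°), v₂ = (sin 0°·cos 50°, cos 0°·cos 50°, −sin 50°).
n = v₁ × v₂ = (-0.115, 0.317, 0.266) (taken with n_z > 0).
tan δ = √(n_x²+n_y²)/n_z = 0.337/0.266, so δ = 51.7°.
Dip direction = atan2(-0.115, 0.317) = 340° (azimuth of n's horizontal projection).

true dip 52°, dip direction 340°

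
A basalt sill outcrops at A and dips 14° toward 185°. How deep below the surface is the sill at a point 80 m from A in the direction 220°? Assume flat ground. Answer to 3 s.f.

16.3 m

The hole lies 35° from the dip direction, so the down-dip offset is 80 × cos 35° = 65.53 m.
Depth = down-dip offset × tan(dip) = 65.53 × tan 14° = 65.53 × 0.2493
Depth = 16.34 m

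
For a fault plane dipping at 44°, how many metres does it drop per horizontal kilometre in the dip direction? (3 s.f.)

966 m

drop per km = 1000 × tan 44° = 1000 × 0.9657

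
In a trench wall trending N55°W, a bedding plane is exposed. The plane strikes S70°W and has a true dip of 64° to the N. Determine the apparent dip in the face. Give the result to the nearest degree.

59°

Angle between strike (S70°W) and section (N55°W): β = 55°.
tan α = tan 64° × sin 55° = 2.0503 × 0.8192 = 1.6795
apparent dip = arctan 1.6795 = 59.23°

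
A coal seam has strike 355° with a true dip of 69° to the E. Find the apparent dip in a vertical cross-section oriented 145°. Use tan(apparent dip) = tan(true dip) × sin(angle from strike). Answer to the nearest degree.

The strike is 355° and the section trends 145°; the acute angle between them is β = 30°.
tan α = tan 69° × sin 30° = 2.6051 × 0.5000 = 1.3025
apparent dip = arctan 1.3025 = 52.49°

52°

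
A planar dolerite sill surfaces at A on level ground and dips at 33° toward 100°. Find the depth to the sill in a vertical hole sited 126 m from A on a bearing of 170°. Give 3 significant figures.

28.0 m

The hole lies 70° from the dip direction, so the down-dip offset is 126 × cos 70° = 43.09 m.
Depth = down-dip offset × tan(dip) = 43.09 × tan 33° = 43.09 × 0.6494
Depth = 27.99 m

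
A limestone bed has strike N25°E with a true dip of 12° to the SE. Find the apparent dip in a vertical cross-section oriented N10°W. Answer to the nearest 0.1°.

The section lies 35° from the strike.
tan(apparent dip) = tan 12° · sin 35° = 0.1219
apparent dip = arctan 0.1219 = 6.95°

7.0°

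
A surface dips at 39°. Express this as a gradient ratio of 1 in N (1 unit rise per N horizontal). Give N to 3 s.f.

1 : N means tan θ = 1/N, so N = 1/tan 39° = 1/0.8098

1 in 1.23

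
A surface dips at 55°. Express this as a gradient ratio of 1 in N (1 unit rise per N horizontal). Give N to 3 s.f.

1 in 0.700

1 : N means tan θ = 1/N, so N = 1/tan 55° = 1/1.4281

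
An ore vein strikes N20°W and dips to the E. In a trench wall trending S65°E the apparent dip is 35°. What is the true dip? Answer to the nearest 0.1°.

β = acute angle between strike N20°W and section S65°E = 45°.
tan δ = tan α / sin β = tan 35° / sin 45° = 0.7002 / 0.7071 = 0.9902
true dip = arctan 0.9902 = 44.72°

44.7°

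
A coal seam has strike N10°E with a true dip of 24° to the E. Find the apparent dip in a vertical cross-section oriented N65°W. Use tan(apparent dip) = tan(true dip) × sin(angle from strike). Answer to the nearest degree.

23°

Angle between strike (N10°E) and section (N65°W): β = 75°.
tan α = tan 24° × sin 75° = 0.4452 × 0.9659 = 0.4301
α = arctan(0.4301) = 23.27°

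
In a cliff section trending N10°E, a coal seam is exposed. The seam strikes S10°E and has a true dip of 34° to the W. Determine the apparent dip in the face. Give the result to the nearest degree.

Angle between strike (S10°E) and section (N10°E): β = 20°.
tan α = tan 34° × sin 20° = 0.6745 × 0.3420 = 0.2307
α = arctan(0.2307) = 12.99°

13°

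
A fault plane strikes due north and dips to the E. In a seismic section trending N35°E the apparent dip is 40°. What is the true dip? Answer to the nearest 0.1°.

β = acute angle between strike due north and section N35°E = 35°.
tan δ = tan α / sin β = tan 40° / sin 35° = 0.8391 / 0.5736 = 1.4629
true dip = arctan 1.4629 = 55.64°

55.6°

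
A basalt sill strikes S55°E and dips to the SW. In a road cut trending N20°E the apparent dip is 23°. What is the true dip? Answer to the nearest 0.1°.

23.7°

β = acute angle between strike S55°E and section N20°E = 75°.
tan(true dip) = tan 23° / sin 75° = 0.4394
δ = arctan(0.4394) = 23.72°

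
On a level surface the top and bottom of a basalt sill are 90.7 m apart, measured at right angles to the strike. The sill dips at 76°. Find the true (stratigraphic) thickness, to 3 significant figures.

True thickness t = w · sin(dip) = 90.7 × sin 76°
t = 90.7 × 0.9703 = 88.006 m

88.0 m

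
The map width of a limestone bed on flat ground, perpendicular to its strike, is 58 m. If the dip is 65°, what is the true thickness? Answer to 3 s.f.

True thickness t = w · sin(dip) = 58 × sin 65°
t = 58 × 0.9063 = 52.566 m

52.6 m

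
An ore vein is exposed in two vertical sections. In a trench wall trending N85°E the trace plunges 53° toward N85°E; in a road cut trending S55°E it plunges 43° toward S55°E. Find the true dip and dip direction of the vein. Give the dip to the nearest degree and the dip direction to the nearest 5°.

The two traces are lines in the plane: v₁ = (sin 85°·cos 53°, cos 85°·cos 53°, −sin 53°), v₂ = (sin 125°·cos 43°, cos 125°·cos 43°, −sin 43°).
n = v₁ × v₂ = (0.371, 0.070, 0.283) (taken with n_z > 0).
Dip δ = arctan(|n_h|/n_z) = arctan(0.377/0.283) = 53.1°.
The horizontal component of n points toward azimuth atan2(n_x, n_y) = 79°, the dip direction.

true dip 53°, dip direction 080°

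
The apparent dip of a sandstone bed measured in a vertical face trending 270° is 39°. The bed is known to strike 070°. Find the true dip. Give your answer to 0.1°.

67.1°

β = acute angle between strike 070° and section 270° = 20°.
tan δ = tan α / sin β = tan 39° / sin 20° = 0.8098 / 0.3420 = 2.3677
δ = arctan(2.3677) = 67.10°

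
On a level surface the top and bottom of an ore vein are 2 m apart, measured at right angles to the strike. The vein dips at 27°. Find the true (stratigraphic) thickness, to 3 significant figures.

True thickness t = w · sin(dip) = 2 × sin 27°
t = 2 × 0.4540 = 0.908 m

0.908 m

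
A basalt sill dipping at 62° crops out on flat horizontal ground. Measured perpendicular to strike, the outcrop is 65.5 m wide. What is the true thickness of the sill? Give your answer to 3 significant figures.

57.8 m

True thickness t = w · sin(dip) = 65.5 × sin 62°
t = 65.5 × 0.8829 = 57.833 m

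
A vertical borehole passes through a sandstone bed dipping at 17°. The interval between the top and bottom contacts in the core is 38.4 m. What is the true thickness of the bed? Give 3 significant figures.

36.7 m

True thickness t = h · cos(dip) = 38.4 × cos 17°
t = 38.4 × 0.9563 = 36.722 m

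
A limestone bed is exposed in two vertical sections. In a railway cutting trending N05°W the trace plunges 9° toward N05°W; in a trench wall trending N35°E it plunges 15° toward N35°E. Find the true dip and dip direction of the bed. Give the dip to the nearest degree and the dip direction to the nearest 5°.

Represent each trace as a vector plunging at its apparent dip toward its trend (east-north-up frame): v₁ = (-0.086, 0.984, -0.156), v₂ = (0.554, 0.791, -0.259).
The plane normal is n = v₁ × v₂ ∝ (0.131, 0.109, 0.613).
Dip δ = arctan(|n_h|/n_z) = arctan(0.170/0.613) = 15.5°.
Dip direction = atan2(0.131, 0.109) = 50° (azimuth of n's horizontal projection).

true dip 16°, dip direction 050°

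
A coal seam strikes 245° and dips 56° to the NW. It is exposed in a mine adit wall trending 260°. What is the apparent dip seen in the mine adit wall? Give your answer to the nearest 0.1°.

Angle between strike (245°) and section (260°): β = 15°.
tan(apparent dip) = tan 56° · sin 15° = 0.3837
α = arctan(0.3837) = 20.99°

21.0°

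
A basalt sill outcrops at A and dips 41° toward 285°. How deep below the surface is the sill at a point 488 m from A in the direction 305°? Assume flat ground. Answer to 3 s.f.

The hole lies 20° from the dip direction, so the down-dip offset is 488 × cos 20° = 458.57 m.
Depth = down-dip offset × tan(dip) = 458.57 × tan 41° = 458.57 × 0.8693
Depth = 398.63 m

399 m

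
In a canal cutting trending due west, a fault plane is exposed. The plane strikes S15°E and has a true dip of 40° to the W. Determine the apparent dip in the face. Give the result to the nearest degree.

Angle between strike (S15°E) and section (due west): β = 75°.
tan α = tan 40° × sin 75° = 0.8391 × 0.9659 = 0.8105
apparent dip = arctan 0.8105 = 39.03°

39°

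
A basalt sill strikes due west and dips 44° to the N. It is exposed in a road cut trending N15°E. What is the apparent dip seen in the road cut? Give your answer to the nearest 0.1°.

43.0°

Angle between strike (due west) and section (N15°E): β = 75°.
tan(apparent dip) = tan 44° · sin 75° = 0.9328
apparent dip = arctan 0.9328 = 43.01°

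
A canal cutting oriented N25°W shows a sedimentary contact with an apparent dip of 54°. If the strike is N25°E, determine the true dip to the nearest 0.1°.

The section is 50° from the strike.
tan(true dip) = tan 54° / sin 50° = 1.7967
true dip = arctan 1.7967 = 60.90°

60.9°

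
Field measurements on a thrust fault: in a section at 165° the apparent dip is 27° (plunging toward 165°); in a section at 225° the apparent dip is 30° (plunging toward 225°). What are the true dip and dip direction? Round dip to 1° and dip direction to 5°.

true dip 32°, dip direction 200°

The two traces are lines in the plane: v₁ = (sin 165°·cos 27°, cos 165°·cos 27°, −sin 27°), v₂ = (sin 225°·cos 30°, cos 225°·cos 30°, −sin 30°).
The plane normal is n = v₁ × v₂ ∝ (-0.152, -0.393, 0.668).
Dip δ = arctan(|n_h|/n_z) = arctan(0.422/0.668) = 32.3°.
Dip direction = azimuth of (n_x, n_y) = atan2(-0.152, -0.393) = 201°.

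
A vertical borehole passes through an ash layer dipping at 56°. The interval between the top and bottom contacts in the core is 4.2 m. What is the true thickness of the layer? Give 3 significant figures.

True thickness t = h · cos(dip) = 4.2 × cos 56°
t = 4.2 × 0.5592 = 2.349 m

2.35 m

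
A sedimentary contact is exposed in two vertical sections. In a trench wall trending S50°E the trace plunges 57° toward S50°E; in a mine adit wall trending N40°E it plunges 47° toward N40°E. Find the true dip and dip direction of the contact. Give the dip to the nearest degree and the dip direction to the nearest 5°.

The two traces are lines in the plane: v₁ = (sin 130°·cos 57°, cos 130°·cos 57°, −sin 57°), v₂ = (sin 40°·cos 47°, cos 40°·cos 47°, −sin 47°).
n = v₁ × v₂ = (0.694, -0.063, 0.371) (taken with n_z > 0).
tan δ = √(n_x²+n_y²)/n_z = 0.697/0.371, so δ = 61.9°.
The horizontal component of n points toward azimuth atan2(n_x, n_y) = 95°, the dip direction.

true dip 62°, dip direction 095°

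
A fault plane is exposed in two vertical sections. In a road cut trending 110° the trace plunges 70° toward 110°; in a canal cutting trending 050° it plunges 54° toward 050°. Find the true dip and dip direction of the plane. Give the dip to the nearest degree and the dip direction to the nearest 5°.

true dip 70°, dip direction 110°

The two traces are lines in the plane: v₁ = (sin 110°·cos 70°, cos 110°·cos 70°, −sin 70°), v₂ = (sin 50°·cos 54°, cos 50°·cos 54°, −sin 54°).
n = v₁ × v₂ = (0.450, -0.163, 0.174) (taken with n_z > 0).
True dip = arccos(n_z / |n|) = arccos(0.3420) = 70.0°.
The horizontal component of n points toward azimuth atan2(n_x, n_y) = 110°, the dip direction.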